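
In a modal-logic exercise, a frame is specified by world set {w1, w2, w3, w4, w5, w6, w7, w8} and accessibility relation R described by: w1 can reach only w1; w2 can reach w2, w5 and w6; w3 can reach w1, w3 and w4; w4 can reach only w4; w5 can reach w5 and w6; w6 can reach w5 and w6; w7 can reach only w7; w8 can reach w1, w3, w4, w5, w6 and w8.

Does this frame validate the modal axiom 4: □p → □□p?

Yes

By correspondence theory, 4 is valid on a frame iff R is transitive.
Transitive: yes — every two-step R-path is closed by a direct edge.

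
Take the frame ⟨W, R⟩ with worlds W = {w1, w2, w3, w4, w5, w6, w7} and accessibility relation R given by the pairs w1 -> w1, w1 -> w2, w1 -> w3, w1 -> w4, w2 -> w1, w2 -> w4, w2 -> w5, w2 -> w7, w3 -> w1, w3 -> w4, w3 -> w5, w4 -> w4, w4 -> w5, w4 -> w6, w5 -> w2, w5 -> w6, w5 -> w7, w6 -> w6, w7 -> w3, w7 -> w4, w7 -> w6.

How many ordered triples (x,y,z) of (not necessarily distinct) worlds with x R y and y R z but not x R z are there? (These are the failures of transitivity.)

28

Enumerating: (w1,w2,w5), (w1,w2,w7), (w1,w3,w5), (w1,w4,w5), (w1,w4,w6), (w2,w1,w2), (w2,w1,w3), (w2,w4,w6), (w2,w5,w2), (w2,w5,w6), (w2,w7,w3), (w2,w7,w6), … and 16 more.
Total: 28.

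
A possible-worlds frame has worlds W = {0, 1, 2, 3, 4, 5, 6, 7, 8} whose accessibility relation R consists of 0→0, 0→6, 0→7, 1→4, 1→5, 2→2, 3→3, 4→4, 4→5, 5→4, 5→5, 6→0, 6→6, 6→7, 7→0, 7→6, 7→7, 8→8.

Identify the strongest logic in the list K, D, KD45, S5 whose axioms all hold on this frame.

KD45

Serial (axiom D): yes — every world has a successor (e.g. 0 R 0).
Euclidean (axiom 5): yes — any two successors of a common world are R-related.
Transitive (axiom 4): yes — every two-step R-path is closed by a direct edge.
Reflexive (axiom T): no — 1 is not related to itself.
So F validates K, D, KD45; S5 would additionally require R to be reflexive. The strongest is KD45.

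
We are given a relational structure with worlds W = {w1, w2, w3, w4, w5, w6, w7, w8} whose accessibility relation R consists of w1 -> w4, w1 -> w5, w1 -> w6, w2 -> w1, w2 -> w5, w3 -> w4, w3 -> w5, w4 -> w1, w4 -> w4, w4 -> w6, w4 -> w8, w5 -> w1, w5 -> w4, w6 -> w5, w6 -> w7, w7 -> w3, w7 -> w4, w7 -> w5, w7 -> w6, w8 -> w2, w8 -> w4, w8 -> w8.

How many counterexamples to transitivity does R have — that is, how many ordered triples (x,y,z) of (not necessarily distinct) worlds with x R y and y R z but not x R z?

32

Enumerating: (w1,w4,w1), (w1,w4,w8), (w1,w5,w1), (w1,w6,w7), (w2,w1,w4), (w2,w1,w6), (w2,w5,w4), (w3,w4,w1), (w3,w4,w6), (w3,w4,w8), (w3,w5,w1), (w4,w1,w5), … and 20 more.
Total: 32.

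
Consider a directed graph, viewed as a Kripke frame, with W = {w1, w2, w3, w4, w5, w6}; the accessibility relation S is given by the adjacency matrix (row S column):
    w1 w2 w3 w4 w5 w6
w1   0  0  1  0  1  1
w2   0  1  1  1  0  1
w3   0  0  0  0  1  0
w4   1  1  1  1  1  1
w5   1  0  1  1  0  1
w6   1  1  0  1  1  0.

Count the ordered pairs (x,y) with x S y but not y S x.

4

Enumerating: (w1,w3), (w2,w3), (w4,w1), (w4,w3).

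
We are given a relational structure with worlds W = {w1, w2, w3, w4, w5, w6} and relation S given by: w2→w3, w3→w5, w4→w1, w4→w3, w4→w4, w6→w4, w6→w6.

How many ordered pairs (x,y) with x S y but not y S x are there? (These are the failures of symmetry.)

5

Enumerating: (w2,w3), (w3,w5), (w4,w1), (w4,w3), (w6,w4).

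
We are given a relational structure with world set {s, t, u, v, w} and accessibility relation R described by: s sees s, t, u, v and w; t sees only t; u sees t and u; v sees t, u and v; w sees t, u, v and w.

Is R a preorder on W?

Yes

Reflexive: yes — every world is R-related to itself.
Transitive: yes — every two-step R-path is closed by a direct edge.
So R is a preorder.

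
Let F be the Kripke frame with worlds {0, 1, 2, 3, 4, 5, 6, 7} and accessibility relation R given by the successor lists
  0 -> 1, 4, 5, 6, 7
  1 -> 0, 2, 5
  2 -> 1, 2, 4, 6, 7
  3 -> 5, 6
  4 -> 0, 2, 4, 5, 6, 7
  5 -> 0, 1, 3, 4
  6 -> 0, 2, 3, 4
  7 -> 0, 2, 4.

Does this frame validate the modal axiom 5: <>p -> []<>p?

No

By correspondence theory, 5 is valid on a frame iff R is Euclidean.
Euclidean: no — 0 R 1 and 0 R 4, but not 1 R 4.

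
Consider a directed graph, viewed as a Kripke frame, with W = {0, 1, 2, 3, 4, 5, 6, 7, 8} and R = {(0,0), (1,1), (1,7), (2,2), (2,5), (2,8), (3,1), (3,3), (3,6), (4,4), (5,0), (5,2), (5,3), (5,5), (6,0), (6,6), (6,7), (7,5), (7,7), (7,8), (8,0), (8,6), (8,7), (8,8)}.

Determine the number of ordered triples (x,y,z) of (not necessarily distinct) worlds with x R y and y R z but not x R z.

21

Enumerating: (1,7,5), (1,7,8), (2,5,0), (2,5,3), (2,8,0), (2,8,6), (2,8,7), (3,1,7), (3,6,0), (3,6,7), (5,2,8), (5,3,1), … and 9 more.
Total: 21.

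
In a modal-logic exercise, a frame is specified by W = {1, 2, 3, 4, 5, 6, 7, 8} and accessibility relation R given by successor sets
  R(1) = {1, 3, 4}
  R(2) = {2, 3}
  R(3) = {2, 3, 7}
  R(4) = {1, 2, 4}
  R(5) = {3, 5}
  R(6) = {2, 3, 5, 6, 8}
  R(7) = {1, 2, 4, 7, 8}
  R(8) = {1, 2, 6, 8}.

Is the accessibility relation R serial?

Serial: yes — every world has a successor (e.g. 1 R 1).

Yes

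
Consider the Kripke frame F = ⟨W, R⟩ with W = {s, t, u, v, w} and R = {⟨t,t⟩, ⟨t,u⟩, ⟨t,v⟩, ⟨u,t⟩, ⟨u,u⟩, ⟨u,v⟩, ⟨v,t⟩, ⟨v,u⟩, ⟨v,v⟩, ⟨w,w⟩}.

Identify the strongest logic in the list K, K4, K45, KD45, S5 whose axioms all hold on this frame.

K45

Transitive (axiom 4): yes — every two-step R-path is closed by a direct edge.
Euclidean (axiom 5): yes — any two successors of a common world are R-related.
Serial (axiom D): no — s has no R-successor.
Reflexive (axiom T): no — s is not related to itself.
So F validates K, K4, K45; KD45 would additionally require R to be serial. The strongest is K45.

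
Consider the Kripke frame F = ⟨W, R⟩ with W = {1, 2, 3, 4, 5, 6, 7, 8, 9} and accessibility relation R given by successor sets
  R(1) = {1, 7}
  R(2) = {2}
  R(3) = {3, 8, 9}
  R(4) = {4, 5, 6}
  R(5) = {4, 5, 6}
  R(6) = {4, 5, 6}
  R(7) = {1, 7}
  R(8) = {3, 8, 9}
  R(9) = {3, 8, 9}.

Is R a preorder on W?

Reflexive: yes — every world is R-related to itself.
Transitive: yes — every two-step R-path is closed by a direct edge.
So R is a preorder.

Yes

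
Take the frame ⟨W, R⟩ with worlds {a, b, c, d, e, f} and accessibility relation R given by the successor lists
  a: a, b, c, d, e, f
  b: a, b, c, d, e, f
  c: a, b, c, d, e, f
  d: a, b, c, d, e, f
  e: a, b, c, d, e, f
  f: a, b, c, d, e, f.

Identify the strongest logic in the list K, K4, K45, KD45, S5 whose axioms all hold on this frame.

S5

Transitive (axiom 4): yes — every two-step R-path is closed by a direct edge.
Euclidean (axiom 5): yes — any two successors of a common world are R-related.
Serial (axiom D): yes — every world has a successor (e.g. a R a).
Reflexive (axiom T): yes — every world is R-related to itself.
So F validates K, K4, K45, KD45, S5. The strongest is S5.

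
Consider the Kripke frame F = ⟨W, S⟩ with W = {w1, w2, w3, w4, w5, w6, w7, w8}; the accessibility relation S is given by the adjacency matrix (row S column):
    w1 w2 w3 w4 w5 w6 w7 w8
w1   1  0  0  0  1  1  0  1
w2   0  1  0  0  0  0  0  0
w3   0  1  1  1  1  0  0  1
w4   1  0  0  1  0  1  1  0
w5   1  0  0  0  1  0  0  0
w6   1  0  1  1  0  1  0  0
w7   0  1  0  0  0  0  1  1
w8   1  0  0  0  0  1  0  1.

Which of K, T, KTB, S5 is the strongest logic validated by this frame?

Reflexive (axiom T): yes — every world is S-related to itself.
Symmetric (axiom B): no — w3 S w2 but not w2 S w3.
Euclidean (axiom 5): no — w1 S w5 and w1 S w6, but not w5 S w6.
So F validates K, T; KTB would additionally require S to be symmetric. The strongest is T.

T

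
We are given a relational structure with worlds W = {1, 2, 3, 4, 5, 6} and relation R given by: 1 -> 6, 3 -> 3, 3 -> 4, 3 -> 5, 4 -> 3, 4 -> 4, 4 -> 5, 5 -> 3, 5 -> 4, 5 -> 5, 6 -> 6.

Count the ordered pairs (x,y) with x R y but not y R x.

1

Enumerating: (1,6).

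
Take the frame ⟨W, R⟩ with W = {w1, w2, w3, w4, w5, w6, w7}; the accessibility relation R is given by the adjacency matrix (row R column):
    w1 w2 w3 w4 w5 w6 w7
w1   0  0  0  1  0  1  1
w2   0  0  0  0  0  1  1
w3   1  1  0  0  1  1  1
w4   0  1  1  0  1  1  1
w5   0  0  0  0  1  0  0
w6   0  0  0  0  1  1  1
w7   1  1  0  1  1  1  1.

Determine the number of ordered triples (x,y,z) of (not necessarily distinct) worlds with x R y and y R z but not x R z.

21

Enumerating: (w1,w4,w2), (w1,w4,w3), (w1,w4,w5), (w1,w6,w5), (w1,w7,w1), (w1,w7,w2), (w1,w7,w5), (w2,w6,w5), (w2,w7,w1), (w2,w7,w2), (w2,w7,w4), (w2,w7,w5), … and 9 more.
Total: 21.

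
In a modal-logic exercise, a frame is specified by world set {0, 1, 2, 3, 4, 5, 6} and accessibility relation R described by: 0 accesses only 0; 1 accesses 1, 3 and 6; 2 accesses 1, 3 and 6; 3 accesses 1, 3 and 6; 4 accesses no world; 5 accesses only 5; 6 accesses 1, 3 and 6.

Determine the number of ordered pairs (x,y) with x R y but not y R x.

3

Enumerating: (2,1), (2,3), (2,6).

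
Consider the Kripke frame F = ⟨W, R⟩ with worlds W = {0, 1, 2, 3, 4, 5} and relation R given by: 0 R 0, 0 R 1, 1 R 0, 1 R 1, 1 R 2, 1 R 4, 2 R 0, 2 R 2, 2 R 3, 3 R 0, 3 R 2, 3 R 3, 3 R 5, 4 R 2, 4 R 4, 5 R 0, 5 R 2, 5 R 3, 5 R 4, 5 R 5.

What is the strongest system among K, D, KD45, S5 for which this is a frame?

D

Serial (axiom D): yes — every world has a successor (e.g. 0 R 0).
Euclidean (axiom 5): no — 1 R 0 and 1 R 2, but not 0 R 2.
Transitive (axiom 4): no — 0 R 1 and 1 R 2, but not 0 R 2.
Reflexive (axiom T): yes — every world is R-related to itself.
So F validates K, D; KD45 would additionally require R to be Euclidean and transitive. The strongest is D.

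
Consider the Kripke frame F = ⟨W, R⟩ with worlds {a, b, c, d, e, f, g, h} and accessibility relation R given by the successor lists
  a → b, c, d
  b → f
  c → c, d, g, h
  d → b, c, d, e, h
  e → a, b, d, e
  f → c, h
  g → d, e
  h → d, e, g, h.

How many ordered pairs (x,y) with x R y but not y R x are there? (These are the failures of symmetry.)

Enumerating: (a,b), (a,c), (a,d), (b,f), (c,g), (c,h), (d,b), (e,a), (e,b), (f,c), (f,h), (g,d), (g,e), (h,e), (h,g).

15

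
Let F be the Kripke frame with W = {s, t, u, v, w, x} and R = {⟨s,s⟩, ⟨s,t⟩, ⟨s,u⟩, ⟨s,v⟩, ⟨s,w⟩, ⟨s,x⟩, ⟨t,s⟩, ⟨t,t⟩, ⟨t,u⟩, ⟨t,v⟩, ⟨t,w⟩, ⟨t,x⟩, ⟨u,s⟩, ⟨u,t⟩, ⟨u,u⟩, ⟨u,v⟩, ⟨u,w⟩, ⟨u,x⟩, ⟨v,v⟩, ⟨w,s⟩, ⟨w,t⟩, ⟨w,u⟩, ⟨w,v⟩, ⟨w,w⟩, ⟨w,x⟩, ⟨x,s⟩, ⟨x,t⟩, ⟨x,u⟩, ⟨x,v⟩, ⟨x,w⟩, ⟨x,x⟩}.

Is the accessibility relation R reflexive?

Reflexive: yes — every world is R-related to itself.

Yes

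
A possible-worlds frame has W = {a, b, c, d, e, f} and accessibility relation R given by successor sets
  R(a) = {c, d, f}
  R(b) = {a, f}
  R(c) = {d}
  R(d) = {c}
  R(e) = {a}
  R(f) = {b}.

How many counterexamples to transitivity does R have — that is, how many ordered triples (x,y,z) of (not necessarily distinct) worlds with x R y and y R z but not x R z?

11

Enumerating: (a,f,b), (b,a,c), (b,a,d), (b,f,b), (c,d,c), (d,c,d), (e,a,c), (e,a,d), (e,a,f), (f,b,a), (f,b,f).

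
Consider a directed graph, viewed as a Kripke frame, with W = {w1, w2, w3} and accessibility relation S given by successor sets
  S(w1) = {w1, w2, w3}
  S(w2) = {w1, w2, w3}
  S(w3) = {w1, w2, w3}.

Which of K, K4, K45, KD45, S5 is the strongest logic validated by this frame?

S5

Transitive (axiom 4): yes — every two-step S-path is closed by a direct edge.
Euclidean (axiom 5): yes — any two successors of a common world are S-related.
Serial (axiom D): yes — every world has a successor (e.g. w1 S w1).
Reflexive (axiom T): yes — every world is S-related to itself.
So F validates K, K4, K45, KD45, S5. The strongest is S5.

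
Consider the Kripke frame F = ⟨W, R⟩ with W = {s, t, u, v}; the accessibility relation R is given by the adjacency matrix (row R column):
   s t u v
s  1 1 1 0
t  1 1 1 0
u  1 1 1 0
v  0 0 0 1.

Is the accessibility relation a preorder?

Yes

Reflexive: yes — every world is R-related to itself.
Transitive: yes — every two-step R-path is closed by a direct edge.
So R is a preorder.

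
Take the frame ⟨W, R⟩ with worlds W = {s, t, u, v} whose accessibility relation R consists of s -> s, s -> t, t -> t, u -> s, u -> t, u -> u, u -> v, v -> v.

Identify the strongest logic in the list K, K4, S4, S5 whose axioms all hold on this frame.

S4

Transitive (axiom 4): yes — every two-step R-path is closed by a direct edge.
Reflexive (axiom T): yes — every world is R-related to itself.
Euclidean (axiom 5): no — u R s and u R v, but not s R v.
So F validates K, K4, S4; S5 would additionally require R to be Euclidean. The strongest is S4.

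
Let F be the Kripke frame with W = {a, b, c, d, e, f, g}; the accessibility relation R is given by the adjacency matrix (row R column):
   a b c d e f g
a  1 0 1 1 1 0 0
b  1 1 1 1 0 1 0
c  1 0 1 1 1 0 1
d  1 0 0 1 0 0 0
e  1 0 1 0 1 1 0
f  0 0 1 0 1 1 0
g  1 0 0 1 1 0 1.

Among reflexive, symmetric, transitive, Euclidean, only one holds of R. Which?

reflexive

Reflexive: yes — every world is R-related to itself.
Symmetric: no — b R a but not a R b.
Transitive: no — a R c and c R g, but not a R g.
Euclidean: no — a R d and a R c, but not d R c.
Only reflexive holds.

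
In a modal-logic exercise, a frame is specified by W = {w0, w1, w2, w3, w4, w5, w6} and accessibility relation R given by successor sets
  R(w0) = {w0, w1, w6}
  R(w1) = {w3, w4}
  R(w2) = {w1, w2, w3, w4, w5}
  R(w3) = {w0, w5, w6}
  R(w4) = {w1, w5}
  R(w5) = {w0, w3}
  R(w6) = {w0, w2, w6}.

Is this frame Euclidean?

Euclidean: no — w0 R w1 and w0 R w6, but not w1 R w6.

No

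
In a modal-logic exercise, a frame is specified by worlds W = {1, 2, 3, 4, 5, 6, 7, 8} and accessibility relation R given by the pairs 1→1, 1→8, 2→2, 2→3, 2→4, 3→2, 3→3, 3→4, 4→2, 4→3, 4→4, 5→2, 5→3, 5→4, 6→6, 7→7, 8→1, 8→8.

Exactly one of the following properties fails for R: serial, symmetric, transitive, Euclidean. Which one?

Serial: yes — every world has a successor (e.g. 1 R 1).
Symmetric: no — 5 R 2 but not 2 R 5.
Transitive: yes — every two-step R-path is closed by a direct edge.
Euclidean: yes — any two successors of a common world are R-related.
Only symmetric fails.

symmetric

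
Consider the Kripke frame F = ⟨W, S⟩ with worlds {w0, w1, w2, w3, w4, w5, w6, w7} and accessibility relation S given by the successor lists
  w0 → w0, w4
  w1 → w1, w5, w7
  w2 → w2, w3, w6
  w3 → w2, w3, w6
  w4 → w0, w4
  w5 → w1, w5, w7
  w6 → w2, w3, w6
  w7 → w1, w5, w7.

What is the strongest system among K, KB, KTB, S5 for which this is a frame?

Symmetric (axiom B): yes — every pair in S has its reverse in S.
Reflexive (axiom T): yes — every world is S-related to itself.
Euclidean (axiom 5): yes — any two successors of a common world are S-related.
So F validates K, KB, KTB, S5. The strongest is S5.

S5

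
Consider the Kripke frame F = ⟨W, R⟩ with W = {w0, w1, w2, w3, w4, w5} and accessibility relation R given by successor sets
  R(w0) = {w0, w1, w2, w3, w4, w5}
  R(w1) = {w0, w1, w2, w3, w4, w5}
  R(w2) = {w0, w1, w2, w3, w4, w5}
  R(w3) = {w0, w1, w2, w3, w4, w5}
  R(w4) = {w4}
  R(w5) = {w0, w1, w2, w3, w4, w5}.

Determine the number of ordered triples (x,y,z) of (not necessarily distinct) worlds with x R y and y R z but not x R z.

R is transitive; there are no such tuples.

0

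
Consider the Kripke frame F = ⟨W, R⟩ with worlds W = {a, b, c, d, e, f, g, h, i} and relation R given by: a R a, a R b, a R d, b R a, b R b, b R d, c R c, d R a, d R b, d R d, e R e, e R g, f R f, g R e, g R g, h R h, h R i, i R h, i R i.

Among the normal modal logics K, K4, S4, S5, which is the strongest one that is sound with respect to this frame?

S5

Transitive (axiom 4): yes — every two-step R-path is closed by a direct edge.
Reflexive (axiom T): yes — every world is R-related to itself.
Euclidean (axiom 5): yes — any two successors of a common world are R-related.
So F validates K, K4, S4, S5. The strongest is S5.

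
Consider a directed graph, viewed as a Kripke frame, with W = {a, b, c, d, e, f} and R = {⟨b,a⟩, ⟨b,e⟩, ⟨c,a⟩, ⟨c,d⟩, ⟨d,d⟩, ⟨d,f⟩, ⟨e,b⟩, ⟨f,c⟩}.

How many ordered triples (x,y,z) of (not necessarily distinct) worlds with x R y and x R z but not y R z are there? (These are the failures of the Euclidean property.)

Enumerating: (b,a,a), (b,a,e), (b,e,a), (b,e,e), (c,a,a), (c,a,d), (c,d,a), (d,f,d), (d,f,f), (e,b,b), (f,c,c).

11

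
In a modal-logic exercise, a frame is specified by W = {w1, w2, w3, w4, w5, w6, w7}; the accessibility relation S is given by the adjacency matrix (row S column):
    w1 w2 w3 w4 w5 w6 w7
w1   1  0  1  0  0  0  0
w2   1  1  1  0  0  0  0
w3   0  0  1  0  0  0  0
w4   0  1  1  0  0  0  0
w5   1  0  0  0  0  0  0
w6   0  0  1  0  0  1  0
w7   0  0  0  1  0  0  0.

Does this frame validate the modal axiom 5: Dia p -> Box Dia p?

Axiom 5 corresponds to the accessibility relation being Euclidean.
Euclidean: no — w2 S w3 and w2 S w1, but not w3 S w1.

No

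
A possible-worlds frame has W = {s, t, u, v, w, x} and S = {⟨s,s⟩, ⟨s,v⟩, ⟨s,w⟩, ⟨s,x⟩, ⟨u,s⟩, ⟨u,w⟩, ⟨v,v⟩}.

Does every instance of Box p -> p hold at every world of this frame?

No

The schema T characterises exactly the reflexive frames.
Reflexive: no — t is not related to itself.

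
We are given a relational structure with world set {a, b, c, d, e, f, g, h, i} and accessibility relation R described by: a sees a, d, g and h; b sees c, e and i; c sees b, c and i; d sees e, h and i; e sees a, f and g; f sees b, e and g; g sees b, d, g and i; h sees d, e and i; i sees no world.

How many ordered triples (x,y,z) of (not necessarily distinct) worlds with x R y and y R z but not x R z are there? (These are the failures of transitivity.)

Enumerating: (a,d,e), (a,d,i), (a,g,b), (a,g,i), (a,h,e), (a,h,i), (b,c,b), (b,e,a), (b,e,f), (b,e,g), (c,b,e), (d,e,a), … and 24 more.
Total: 36.

36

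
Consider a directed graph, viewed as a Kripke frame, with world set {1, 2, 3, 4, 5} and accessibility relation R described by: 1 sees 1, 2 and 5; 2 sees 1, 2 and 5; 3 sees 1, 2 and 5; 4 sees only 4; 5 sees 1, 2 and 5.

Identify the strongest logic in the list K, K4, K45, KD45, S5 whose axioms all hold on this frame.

KD45

Transitive (axiom 4): yes — every two-step R-path is closed by a direct edge.
Euclidean (axiom 5): yes — any two successors of a common world are R-related.
Serial (axiom D): yes — every world has a successor (e.g. 1 R 1).
Reflexive (axiom T): no — 3 is not related to itself.
So F validates K, K4, K45, KD45; S5 would additionally require R to be reflexive. The strongest is KD45.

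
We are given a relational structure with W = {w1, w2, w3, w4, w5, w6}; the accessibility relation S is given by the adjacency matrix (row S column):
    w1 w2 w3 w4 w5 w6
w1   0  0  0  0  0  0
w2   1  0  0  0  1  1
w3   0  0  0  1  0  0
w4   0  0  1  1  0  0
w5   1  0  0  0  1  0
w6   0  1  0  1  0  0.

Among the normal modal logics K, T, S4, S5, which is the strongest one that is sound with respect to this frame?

K

Reflexive (axiom T): no — w1 is not related to itself.
Transitive (axiom 4): no — w2 S w6 and w6 S w4, but not w2 S w4.
Euclidean (axiom 5): no — w2 S w1 and w2 S w5, but not w1 S w5.
So F validates K; T would additionally require S to be reflexive. The strongest is K.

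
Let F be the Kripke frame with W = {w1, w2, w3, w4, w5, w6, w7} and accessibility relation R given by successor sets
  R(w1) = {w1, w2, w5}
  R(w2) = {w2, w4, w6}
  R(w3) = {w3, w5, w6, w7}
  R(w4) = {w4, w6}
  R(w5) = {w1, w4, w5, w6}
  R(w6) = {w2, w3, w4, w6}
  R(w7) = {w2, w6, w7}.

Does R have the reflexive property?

Yes

Reflexive: yes — every world is R-related to itself.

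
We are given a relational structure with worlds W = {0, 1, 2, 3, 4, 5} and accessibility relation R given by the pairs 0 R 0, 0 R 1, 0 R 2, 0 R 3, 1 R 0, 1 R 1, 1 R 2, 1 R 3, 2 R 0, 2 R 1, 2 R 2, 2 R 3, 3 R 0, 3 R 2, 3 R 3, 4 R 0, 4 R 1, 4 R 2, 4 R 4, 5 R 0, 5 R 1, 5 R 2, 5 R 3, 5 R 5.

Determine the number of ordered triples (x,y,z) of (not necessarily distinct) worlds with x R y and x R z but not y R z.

Enumerating: (0,3,1), (1,3,1), (2,3,1), (4,0,4), (4,1,4), (4,2,4), (5,0,5), (5,1,5), (5,2,5), (5,3,1), (5,3,5).

11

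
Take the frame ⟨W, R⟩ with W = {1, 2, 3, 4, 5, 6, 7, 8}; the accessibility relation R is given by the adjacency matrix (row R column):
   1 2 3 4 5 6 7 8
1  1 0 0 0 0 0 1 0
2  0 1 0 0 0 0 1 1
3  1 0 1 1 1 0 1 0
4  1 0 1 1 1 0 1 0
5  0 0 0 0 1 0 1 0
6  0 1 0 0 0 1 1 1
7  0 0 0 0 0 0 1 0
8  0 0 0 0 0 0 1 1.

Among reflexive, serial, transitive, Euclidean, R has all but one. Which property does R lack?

Reflexive: yes — every world is R-related to itself.
Serial: yes — every world has a successor (e.g. 1 R 1).
Transitive: yes — every two-step R-path is closed by a direct edge.
Euclidean: no — 2 R 7 and 2 R 8, but not 7 R 8.
Only Euclidean fails.

Euclidean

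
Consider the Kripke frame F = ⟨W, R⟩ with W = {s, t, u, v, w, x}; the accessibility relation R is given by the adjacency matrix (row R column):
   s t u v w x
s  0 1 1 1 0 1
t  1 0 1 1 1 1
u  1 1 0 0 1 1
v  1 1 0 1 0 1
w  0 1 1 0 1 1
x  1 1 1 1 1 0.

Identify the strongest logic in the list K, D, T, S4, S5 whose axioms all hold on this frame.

D

Serial (axiom D): yes — every world has a successor (e.g. s R t).
Reflexive (axiom T): no — s is not related to itself.
Transitive (axiom 4): no — s R t and t R w, but not s R w.
Euclidean (axiom 5): no — s R u and s R v, but not u R v.
So F validates K, D; T would additionally require R to be reflexive. The strongest is D.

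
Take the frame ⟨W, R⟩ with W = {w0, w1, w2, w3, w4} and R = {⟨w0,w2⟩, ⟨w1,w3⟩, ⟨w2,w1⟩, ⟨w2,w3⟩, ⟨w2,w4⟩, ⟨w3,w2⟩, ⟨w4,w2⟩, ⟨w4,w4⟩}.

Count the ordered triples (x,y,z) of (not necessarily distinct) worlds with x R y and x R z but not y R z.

Enumerating: (w0,w2,w2), (w1,w3,w3), (w2,w1,w1), (w2,w1,w4), (w2,w3,w1), (w2,w3,w3), (w2,w3,w4), (w2,w4,w1), (w2,w4,w3), (w3,w2,w2), (w4,w2,w2).

11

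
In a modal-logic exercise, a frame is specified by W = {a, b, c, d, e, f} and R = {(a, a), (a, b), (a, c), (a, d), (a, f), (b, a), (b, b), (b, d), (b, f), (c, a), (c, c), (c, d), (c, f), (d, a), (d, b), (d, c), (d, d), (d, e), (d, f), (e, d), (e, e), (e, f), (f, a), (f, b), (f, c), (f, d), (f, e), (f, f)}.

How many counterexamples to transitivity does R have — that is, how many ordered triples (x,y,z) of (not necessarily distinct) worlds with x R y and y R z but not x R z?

Enumerating: (a,d,e), (a,f,e), (b,a,c), (b,d,c), (b,d,e), (b,f,c), (b,f,e), (c,a,b), (c,d,b), (c,d,e), (c,f,b), (c,f,e), (e,d,a), (e,d,b), (e,d,c), (e,f,a), (e,f,b), (e,f,c).

18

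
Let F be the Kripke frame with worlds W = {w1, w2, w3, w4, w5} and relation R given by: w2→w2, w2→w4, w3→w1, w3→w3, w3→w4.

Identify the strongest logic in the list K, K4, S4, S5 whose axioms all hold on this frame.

K4

Transitive (axiom 4): yes — every two-step R-path is closed by a direct edge.
Reflexive (axiom T): no — w1 is not related to itself.
Euclidean (axiom 5): no — w3 R w1 and w3 R w4, but not w1 R w4.
So F validates K, K4; S4 would additionally require R to be reflexive. The strongest is K4.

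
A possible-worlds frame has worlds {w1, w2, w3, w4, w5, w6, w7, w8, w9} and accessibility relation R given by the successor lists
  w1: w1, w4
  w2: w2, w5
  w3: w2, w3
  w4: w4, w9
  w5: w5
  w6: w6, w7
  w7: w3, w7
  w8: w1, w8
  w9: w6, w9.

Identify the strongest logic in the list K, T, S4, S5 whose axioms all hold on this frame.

Reflexive (axiom T): yes — every world is R-related to itself.
Transitive (axiom 4): no — w1 R w4 and w4 R w9, but not w1 R w9.
Euclidean (axiom 5): no — w1 R w4 and w1 R w1, but not w4 R w1.
So F validates K, T; S4 would additionally require R to be transitive. The strongest is T.

T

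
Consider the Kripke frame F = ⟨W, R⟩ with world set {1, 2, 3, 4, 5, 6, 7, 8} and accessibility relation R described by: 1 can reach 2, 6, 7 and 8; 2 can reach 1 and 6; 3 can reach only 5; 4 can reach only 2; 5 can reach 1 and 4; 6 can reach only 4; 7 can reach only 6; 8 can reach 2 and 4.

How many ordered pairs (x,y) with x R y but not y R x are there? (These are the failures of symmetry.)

Enumerating: (1,6), (1,7), (1,8), (2,6), (3,5), (4,2), (5,1), (5,4), (6,4), (7,6), (8,2), (8,4).

12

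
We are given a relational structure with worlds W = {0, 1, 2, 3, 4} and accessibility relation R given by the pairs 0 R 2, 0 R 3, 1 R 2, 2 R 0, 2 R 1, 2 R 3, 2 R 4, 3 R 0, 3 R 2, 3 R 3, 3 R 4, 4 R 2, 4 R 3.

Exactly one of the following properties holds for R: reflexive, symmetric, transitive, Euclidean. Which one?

symmetric

Reflexive: no — 0 is not related to itself.
Symmetric: yes — every pair in R has its reverse in R.
Transitive: no — 0 R 2 and 2 R 1, but not 0 R 1.
Euclidean: no — 2 R 0 and 2 R 1, but not 0 R 1.
Only symmetric holds.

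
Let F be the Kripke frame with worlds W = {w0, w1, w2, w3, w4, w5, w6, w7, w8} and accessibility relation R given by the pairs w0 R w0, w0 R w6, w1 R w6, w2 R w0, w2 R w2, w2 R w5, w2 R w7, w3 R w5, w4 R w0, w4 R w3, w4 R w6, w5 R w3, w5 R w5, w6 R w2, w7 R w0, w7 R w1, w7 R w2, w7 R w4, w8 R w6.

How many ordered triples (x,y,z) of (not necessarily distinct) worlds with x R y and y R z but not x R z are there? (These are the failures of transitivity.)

19

Enumerating: (w0,w6,w2), (w1,w6,w2), (w2,w0,w6), (w2,w5,w3), (w2,w7,w1), (w2,w7,w4), (w3,w5,w3), (w4,w3,w5), (w4,w6,w2), (w6,w2,w0), (w6,w2,w5), (w6,w2,w7), … and 7 more.
Total: 19.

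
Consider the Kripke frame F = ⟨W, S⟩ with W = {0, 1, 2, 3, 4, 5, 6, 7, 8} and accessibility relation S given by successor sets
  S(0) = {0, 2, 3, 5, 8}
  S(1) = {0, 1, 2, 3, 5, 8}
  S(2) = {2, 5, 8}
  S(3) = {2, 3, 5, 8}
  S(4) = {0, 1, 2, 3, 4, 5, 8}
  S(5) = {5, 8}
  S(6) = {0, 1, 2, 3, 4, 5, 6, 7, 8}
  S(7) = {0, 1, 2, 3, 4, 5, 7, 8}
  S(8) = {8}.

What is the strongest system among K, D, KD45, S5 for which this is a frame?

D

Serial (axiom D): yes — every world has a successor (e.g. 0 S 0).
Euclidean (axiom 5): no — 0 S 2 and 0 S 3, but not 2 S 3.
Transitive (axiom 4): yes — every two-step S-path is closed by a direct edge.
Reflexive (axiom T): yes — every world is S-related to itself.
So F validates K, D; KD45 would additionally require S to be Euclidean. The strongest is D.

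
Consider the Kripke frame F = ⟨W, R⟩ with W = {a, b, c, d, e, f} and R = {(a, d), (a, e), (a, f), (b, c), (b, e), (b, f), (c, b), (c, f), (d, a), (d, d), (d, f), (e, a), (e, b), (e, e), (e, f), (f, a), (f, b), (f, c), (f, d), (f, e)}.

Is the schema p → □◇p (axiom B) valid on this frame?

Yes

Axiom B corresponds to the accessibility relation being symmetric.
Symmetric: yes — every pair in R has its reverse in R.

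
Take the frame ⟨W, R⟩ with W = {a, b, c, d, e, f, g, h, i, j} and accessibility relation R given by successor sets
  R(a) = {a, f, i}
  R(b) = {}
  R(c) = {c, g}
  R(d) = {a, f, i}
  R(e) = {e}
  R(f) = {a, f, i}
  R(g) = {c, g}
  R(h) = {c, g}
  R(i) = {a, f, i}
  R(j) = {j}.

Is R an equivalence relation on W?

Reflexive: no — b is not related to itself.
Symmetric: no — d R a but not a R d.
Transitive: yes — every two-step R-path is closed by a direct edge.
So R is not an equivalence relation.

No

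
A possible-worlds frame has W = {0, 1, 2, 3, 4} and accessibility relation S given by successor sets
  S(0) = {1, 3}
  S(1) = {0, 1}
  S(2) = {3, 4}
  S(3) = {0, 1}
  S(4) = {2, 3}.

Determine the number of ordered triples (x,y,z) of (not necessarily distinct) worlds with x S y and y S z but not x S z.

10

Enumerating: (0,1,0), (0,3,0), (1,0,3), (2,3,0), (2,3,1), (2,4,2), (3,0,3), (4,2,4), (4,3,0), (4,3,1).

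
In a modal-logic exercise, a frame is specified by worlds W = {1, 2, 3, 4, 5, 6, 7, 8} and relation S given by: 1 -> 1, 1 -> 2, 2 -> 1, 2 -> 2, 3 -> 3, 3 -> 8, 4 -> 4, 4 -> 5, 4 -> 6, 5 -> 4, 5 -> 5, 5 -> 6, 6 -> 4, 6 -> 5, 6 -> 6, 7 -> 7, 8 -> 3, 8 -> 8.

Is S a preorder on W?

Reflexive: yes — every world is S-related to itself.
Transitive: yes — every two-step S-path is closed by a direct edge.
So S is a preorder.

Yes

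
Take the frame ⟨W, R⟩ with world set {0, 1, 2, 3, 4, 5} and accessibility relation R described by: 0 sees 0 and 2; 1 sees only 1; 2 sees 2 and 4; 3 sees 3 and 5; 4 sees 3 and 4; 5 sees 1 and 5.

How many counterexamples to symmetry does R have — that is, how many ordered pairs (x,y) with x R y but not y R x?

5

Enumerating: (0,2), (2,4), (3,5), (4,3), (5,1).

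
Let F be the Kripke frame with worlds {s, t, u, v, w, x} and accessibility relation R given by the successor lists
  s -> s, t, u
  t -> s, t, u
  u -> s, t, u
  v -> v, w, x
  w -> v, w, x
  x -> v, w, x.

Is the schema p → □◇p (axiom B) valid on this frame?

The schema B characterises exactly the symmetric frames.
Symmetric: yes — every pair in R has its reverse in R.

Yes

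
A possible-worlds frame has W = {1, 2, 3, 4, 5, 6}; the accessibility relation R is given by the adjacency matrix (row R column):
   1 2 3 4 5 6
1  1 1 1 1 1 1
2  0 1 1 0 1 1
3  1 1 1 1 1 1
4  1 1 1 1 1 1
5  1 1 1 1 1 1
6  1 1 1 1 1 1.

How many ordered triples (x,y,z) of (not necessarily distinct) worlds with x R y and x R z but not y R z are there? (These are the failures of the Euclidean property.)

Enumerating: (1,2,1), (1,2,4), (3,2,1), (3,2,4), (4,2,1), (4,2,4), (5,2,1), (5,2,4), (6,2,1), (6,2,4).

10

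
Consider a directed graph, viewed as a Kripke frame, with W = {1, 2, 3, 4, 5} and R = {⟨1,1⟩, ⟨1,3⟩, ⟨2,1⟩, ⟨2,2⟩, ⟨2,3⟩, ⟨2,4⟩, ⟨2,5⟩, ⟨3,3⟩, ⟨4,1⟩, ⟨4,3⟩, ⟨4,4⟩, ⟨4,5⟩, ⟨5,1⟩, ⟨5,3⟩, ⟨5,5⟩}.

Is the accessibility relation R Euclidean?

No

Euclidean: no — 2 R 1 and 2 R 4, but not 1 R 4.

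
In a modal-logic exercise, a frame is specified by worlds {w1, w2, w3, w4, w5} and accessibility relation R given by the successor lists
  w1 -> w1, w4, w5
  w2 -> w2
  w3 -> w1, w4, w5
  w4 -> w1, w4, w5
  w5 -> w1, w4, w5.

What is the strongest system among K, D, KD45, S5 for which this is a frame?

Serial (axiom D): yes — every world has a successor (e.g. w1 R w1).
Euclidean (axiom 5): yes — any two successors of a common world are R-related.
Transitive (axiom 4): yes — every two-step R-path is closed by a direct edge.
Reflexive (axiom T): no — w3 is not related to itself.
So F validates K, D, KD45; S5 would additionally require R to be reflexive. The strongest is KD45.

KD45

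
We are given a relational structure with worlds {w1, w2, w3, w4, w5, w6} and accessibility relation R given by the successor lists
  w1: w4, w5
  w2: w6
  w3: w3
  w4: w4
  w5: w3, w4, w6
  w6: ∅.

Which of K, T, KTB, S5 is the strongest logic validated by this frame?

K

Reflexive (axiom T): no — w1 is not related to itself.
Symmetric (axiom B): no — w1 R w4 but not w4 R w1.
Euclidean (axiom 5): no — w1 R w4 and w1 R w5, but not w4 R w5.
So F validates K; T would additionally require R to be reflexive. The strongest is K.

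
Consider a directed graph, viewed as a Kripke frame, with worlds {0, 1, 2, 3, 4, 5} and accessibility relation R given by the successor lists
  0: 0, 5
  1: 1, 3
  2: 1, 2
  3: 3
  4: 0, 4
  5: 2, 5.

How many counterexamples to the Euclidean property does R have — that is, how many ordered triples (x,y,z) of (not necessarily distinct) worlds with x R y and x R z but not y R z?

Enumerating: (0,5,0), (1,3,1), (2,1,2), (4,0,4), (5,2,5).

5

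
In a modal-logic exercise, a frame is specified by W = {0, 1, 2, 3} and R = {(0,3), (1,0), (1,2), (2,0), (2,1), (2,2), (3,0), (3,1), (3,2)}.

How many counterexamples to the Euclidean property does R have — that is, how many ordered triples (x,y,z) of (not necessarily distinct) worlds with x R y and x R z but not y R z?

11

Enumerating: (0,3,3), (1,0,0), (1,0,2), (2,0,0), (2,0,1), (2,0,2), (2,1,1), (3,0,0), (3,0,1), (3,0,2), (3,1,1).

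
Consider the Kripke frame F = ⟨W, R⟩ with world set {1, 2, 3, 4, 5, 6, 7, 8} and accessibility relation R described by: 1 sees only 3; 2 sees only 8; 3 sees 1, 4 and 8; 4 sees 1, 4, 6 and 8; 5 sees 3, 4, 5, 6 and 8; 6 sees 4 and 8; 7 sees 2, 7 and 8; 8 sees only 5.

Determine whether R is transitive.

Transitive: no — 1 R 3 and 3 R 4, but not 1 R 4.

No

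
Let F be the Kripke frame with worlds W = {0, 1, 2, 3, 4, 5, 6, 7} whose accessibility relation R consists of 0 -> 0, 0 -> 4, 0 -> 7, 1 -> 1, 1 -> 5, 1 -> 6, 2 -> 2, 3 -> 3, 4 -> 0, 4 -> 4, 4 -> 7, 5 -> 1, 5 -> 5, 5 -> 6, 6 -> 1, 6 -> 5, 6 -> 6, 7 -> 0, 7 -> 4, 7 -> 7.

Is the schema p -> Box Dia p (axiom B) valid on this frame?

The schema B characterises exactly the symmetric frames.
Symmetric: yes — every pair in R has its reverse in R.

Yes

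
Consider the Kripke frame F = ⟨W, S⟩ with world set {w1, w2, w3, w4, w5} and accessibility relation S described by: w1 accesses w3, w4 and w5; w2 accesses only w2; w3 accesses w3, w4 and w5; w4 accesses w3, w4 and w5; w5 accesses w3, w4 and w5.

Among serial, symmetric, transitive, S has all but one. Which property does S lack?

Serial: yes — every world has a successor (e.g. w1 S w3).
Symmetric: no — w1 S w3 but not w3 S w1.
Transitive: yes — every two-step S-path is closed by a direct edge.
Only symmetric fails.

symmetric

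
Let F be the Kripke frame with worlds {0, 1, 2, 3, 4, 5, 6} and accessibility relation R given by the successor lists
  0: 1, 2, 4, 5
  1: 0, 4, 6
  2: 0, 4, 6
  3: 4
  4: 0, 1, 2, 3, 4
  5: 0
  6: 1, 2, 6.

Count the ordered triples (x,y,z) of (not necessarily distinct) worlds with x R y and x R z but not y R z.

38

Enumerating: (0,1,1), (0,1,2), (0,1,5), (0,2,1), (0,2,2), (0,2,5), (0,4,5), (0,5,1), (0,5,2), (0,5,4), (0,5,5), (1,0,0), … and 26 more.
Total: 38.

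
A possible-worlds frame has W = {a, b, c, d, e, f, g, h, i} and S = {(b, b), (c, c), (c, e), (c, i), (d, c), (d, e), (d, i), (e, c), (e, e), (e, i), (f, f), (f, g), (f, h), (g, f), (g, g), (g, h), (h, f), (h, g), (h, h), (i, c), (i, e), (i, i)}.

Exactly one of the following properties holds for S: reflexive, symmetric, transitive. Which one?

Reflexive: no — a is not related to itself.
Symmetric: no — d S c but not c S d.
Transitive: yes — every two-step S-path is closed by a direct edge.
Only transitive holds.

transitive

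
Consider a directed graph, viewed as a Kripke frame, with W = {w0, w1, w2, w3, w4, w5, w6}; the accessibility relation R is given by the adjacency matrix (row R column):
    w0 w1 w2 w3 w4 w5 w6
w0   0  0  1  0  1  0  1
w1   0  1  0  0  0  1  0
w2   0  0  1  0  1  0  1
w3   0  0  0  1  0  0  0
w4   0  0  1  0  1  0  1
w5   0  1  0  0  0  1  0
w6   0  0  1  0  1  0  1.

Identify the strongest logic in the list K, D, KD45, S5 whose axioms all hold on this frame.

Serial (axiom D): yes — every world has a successor (e.g. w0 R w2).
Euclidean (axiom 5): yes — any two successors of a common world are R-related.
Transitive (axiom 4): yes — every two-step R-path is closed by a direct edge.
Reflexive (axiom T): no — w0 is not related to itself.
So F validates K, D, KD45; S5 would additionally require R to be reflexive. The strongest is KD45.

KD45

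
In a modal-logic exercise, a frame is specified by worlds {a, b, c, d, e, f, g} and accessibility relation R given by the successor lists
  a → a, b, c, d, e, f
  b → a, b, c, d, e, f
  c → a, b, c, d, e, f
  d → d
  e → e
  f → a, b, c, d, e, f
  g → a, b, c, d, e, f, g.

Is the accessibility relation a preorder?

Reflexive: yes — every world is R-related to itself.
Transitive: yes — every two-step R-path is closed by a direct edge.
So R is a preorder.

Yes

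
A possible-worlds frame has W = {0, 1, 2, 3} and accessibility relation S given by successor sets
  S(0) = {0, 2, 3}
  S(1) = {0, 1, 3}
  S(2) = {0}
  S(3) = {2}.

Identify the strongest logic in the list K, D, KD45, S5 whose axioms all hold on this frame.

Serial (axiom D): yes — every world has a successor (e.g. 0 S 0).
Euclidean (axiom 5): no — 0 S 2 and 0 S 3, but not 2 S 3.
Transitive (axiom 4): no — 1 S 0 and 0 S 2, but not 1 S 2.
Reflexive (axiom T): no — 2 is not related to itself.
So F validates K, D; KD45 would additionally require S to be Euclidean and transitive. The strongest is D.

D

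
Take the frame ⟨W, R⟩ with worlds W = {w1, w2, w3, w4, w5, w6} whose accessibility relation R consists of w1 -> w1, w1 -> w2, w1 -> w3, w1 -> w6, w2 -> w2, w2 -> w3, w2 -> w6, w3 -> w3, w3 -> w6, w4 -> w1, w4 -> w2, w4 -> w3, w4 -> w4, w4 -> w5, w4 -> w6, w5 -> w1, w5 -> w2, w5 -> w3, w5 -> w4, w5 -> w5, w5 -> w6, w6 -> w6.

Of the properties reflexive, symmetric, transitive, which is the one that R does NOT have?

Reflexive: yes — every world is R-related to itself.
Symmetric: no — w1 R w2 but not w2 R w1.
Transitive: yes — every two-step R-path is closed by a direct edge.
Only symmetric fails.

symmetric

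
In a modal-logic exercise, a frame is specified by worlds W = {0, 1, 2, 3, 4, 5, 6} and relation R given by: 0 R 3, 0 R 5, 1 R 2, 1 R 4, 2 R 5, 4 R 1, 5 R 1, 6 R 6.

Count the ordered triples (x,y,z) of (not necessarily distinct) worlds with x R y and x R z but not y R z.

Enumerating: (0,3,3), (0,3,5), (0,5,3), (0,5,5), (1,2,2), (1,2,4), (1,4,2), (1,4,4), (2,5,5), (4,1,1), (5,1,1).

11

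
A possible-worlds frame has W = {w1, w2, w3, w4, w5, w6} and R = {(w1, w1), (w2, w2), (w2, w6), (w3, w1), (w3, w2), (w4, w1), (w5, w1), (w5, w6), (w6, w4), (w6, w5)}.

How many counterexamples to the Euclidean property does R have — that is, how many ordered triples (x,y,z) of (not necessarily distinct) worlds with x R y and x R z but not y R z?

Enumerating: (w2,w6,w2), (w2,w6,w6), (w3,w1,w2), (w3,w2,w1), (w5,w1,w6), (w5,w6,w1), (w5,w6,w6), (w6,w4,w4), (w6,w4,w5), (w6,w5,w4), (w6,w5,w5).

11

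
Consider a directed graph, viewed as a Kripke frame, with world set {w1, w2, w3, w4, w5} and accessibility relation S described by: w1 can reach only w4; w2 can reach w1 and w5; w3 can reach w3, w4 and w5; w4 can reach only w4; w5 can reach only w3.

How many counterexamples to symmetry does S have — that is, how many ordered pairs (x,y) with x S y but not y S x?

Enumerating: (w1,w4), (w2,w1), (w2,w5), (w3,w4).

4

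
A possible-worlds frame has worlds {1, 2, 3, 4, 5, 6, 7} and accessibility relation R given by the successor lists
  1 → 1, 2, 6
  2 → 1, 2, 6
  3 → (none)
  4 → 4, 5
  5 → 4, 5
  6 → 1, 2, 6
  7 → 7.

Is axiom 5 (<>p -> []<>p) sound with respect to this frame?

Yes

Axiom 5 corresponds to the accessibility relation being Euclidean.
Euclidean: yes — any two successors of a common world are R-related.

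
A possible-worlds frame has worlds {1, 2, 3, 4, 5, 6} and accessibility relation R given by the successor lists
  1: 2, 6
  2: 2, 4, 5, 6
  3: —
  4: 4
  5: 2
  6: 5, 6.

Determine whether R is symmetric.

No

Symmetric: no — 1 R 2 but not 2 R 1.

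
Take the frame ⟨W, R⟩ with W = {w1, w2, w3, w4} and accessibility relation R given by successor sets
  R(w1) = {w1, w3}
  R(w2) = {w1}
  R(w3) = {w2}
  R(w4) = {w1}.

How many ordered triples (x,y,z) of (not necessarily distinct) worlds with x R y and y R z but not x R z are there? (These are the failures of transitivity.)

Enumerating: (w1,w3,w2), (w2,w1,w3), (w3,w2,w1), (w4,w1,w3).

4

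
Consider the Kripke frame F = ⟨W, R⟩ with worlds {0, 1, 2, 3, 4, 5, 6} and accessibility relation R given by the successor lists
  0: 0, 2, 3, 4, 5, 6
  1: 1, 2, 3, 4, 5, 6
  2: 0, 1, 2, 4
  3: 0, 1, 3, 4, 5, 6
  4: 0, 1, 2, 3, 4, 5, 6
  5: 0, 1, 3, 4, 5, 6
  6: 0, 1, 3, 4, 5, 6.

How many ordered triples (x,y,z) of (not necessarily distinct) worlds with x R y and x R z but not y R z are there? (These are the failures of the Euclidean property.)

28

Enumerating: (0,2,3), (0,2,5), (0,2,6), (0,3,2), (0,5,2), (0,6,2), (1,2,3), (1,2,5), (1,2,6), (1,3,2), (1,5,2), (1,6,2), … and 16 more.
Total: 28.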